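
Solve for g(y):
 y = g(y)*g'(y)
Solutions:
 g(y) = -sqrt(C1 + y^2)
 g(y) = sqrt(C1 + y^2)


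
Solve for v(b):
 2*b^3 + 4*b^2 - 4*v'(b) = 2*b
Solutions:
 v(b) = C1 + b^4/8 + b^3/3 - b^2/4


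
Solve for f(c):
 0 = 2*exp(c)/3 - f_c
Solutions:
 f(c) = C1 + 2*exp(c)/3


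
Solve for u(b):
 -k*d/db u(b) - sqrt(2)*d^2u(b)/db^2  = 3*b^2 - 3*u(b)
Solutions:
 u(b) = C1*exp(sqrt(2)*b*(-k + sqrt(k^2 + 12*sqrt(2)))/4) + C2*exp(-sqrt(2)*b*(k + sqrt(k^2 + 12*sqrt(2)))/4) + b^2 + 2*b*k/3 + 2*k^2/9 + 2*sqrt(2)/3


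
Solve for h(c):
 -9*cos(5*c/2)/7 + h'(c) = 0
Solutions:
 h(c) = C1 + 18*sin(5*c/2)/35


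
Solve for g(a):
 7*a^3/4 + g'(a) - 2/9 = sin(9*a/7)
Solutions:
 g(a) = C1 - 7*a^4/16 + 2*a/9 - 7*cos(9*a/7)/9


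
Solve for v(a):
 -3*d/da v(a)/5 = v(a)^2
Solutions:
 v(a) = 3/(C1 + 5*a)


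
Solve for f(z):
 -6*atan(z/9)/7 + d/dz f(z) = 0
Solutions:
 f(z) = C1 + 6*z*atan(z/9)/7 - 27*log(z^2 + 81)/7


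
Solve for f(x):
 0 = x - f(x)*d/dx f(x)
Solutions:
 f(x) = -sqrt(C1 + x^2)
 f(x) = sqrt(C1 + x^2)


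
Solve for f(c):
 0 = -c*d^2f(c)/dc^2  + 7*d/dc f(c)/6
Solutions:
 f(c) = C1 + C2*c^(13/6)


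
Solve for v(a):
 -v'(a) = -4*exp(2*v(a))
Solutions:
 v(a) = log(-sqrt(-1/(C1 + 4*a))) - log(2)/2
 v(a) = log(-1/(C1 + 4*a))/2 - log(2)/2


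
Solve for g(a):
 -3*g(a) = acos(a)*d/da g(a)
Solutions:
 g(a) = C1*exp(-3*Integral(1/acos(a), a))


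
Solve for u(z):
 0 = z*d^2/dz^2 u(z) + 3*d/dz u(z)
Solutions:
 u(z) = C1 + C2/z^2


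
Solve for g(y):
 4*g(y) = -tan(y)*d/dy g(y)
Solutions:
 g(y) = C1/sin(y)^4


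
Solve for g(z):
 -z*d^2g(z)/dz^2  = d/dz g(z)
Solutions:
 g(z) = C1 + C2*log(z)


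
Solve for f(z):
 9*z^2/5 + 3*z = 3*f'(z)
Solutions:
 f(z) = C1 + z^3/5 + z^2/2


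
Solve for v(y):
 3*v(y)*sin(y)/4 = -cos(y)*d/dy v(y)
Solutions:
 v(y) = C1*cos(y)^(3/4)


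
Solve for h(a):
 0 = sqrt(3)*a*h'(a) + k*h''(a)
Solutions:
 h(a) = C1 + C2*sqrt(k)*erf(sqrt(2)*3^(1/4)*a*sqrt(1/k)/2)


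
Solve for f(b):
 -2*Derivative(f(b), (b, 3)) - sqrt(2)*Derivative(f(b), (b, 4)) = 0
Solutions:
 f(b) = C1 + C2*b + C3*b^2 + C4*exp(-sqrt(2)*b)


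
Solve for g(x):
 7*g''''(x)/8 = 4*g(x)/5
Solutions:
 g(x) = C1*exp(-2*2^(1/4)*35^(3/4)*x/35) + C2*exp(2*2^(1/4)*35^(3/4)*x/35) + C3*sin(2*2^(1/4)*35^(3/4)*x/35) + C4*cos(2*2^(1/4)*35^(3/4)*x/35)


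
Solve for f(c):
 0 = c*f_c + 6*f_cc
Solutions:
 f(c) = C1 + C2*erf(sqrt(3)*c/6)


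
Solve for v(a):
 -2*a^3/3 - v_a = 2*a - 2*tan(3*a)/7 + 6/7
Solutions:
 v(a) = C1 - a^4/6 - a^2 - 6*a/7 - 2*log(cos(3*a))/21


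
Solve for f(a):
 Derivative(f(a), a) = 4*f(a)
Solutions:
 f(a) = C1*exp(4*a)


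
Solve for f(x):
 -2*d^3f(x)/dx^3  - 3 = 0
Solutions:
 f(x) = C1 + C2*x + C3*x^2 - x^3/4


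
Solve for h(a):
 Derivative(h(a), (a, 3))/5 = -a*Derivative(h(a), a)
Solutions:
 h(a) = C1 + Integral(C2*airyai(-5^(1/3)*a) + C3*airybi(-5^(1/3)*a), a)


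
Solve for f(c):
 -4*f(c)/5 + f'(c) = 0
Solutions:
 f(c) = C1*exp(4*c/5)


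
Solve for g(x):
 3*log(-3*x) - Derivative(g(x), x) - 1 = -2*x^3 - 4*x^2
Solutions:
 g(x) = C1 + x^4/2 + 4*x^3/3 + 3*x*log(-x) + x*(-4 + 3*log(3))


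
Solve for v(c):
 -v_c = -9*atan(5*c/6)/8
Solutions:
 v(c) = C1 + 9*c*atan(5*c/6)/8 - 27*log(25*c^2 + 36)/40


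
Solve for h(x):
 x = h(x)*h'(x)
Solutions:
 h(x) = -sqrt(C1 + x^2)
 h(x) = sqrt(C1 + x^2)


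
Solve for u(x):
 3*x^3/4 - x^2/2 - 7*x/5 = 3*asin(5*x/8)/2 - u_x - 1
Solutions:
 u(x) = C1 - 3*x^4/16 + x^3/6 + 7*x^2/10 + 3*x*asin(5*x/8)/2 - x + 3*sqrt(64 - 25*x^2)/10


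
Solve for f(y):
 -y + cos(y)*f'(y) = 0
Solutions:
 f(y) = C1 + Integral(y/cos(y), y)


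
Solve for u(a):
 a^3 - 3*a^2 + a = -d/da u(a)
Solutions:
 u(a) = C1 - a^4/4 + a^3 - a^2/2


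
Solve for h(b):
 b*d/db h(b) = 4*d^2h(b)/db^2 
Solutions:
 h(b) = C1 + C2*erfi(sqrt(2)*b/4)


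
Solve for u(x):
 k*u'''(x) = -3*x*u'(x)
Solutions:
 u(x) = C1 + Integral(C2*airyai(3^(1/3)*x*(-1/k)^(1/3)) + C3*airybi(3^(1/3)*x*(-1/k)^(1/3)), x)


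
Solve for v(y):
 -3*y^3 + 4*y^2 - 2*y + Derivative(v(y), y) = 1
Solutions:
 v(y) = C1 + 3*y^4/4 - 4*y^3/3 + y^2 + y


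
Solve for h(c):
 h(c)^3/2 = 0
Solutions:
 h(c) = 0


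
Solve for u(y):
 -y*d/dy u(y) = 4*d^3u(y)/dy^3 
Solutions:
 u(y) = C1 + Integral(C2*airyai(-2^(1/3)*y/2) + C3*airybi(-2^(1/3)*y/2), y)


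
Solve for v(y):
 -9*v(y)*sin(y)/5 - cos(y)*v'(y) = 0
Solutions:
 v(y) = C1*cos(y)^(9/5)


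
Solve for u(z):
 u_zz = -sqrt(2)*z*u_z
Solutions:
 u(z) = C1 + C2*erf(2^(3/4)*z/2)


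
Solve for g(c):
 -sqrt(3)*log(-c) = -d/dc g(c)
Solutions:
 g(c) = C1 + sqrt(3)*c*log(-c) - sqrt(3)*c


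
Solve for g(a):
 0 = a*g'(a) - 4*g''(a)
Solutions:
 g(a) = C1 + C2*erfi(sqrt(2)*a/4)


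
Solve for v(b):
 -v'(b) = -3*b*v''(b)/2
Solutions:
 v(b) = C1 + C2*b^(5/3)


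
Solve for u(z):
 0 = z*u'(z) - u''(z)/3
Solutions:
 u(z) = C1 + C2*erfi(sqrt(6)*z/2)


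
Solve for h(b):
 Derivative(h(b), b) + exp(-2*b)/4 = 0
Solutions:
 h(b) = C1 + exp(-2*b)/8


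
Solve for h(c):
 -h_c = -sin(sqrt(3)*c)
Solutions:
 h(c) = C1 - sqrt(3)*cos(sqrt(3)*c)/3


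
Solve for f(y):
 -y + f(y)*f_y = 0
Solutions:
 f(y) = -sqrt(C1 + y^2)
 f(y) = sqrt(C1 + y^2)


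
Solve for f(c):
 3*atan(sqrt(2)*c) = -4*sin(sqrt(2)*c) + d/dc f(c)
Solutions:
 f(c) = C1 + 3*c*atan(sqrt(2)*c) - 3*sqrt(2)*log(2*c^2 + 1)/4 - 2*sqrt(2)*cos(sqrt(2)*c)


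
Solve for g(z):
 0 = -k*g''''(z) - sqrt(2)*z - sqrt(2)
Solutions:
 g(z) = C1 + C2*z + C3*z^2 + C4*z^3 - sqrt(2)*z^5/(120*k) - sqrt(2)*z^4/(24*k)


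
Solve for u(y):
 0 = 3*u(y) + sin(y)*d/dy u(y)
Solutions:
 u(y) = C1*(cos(y) + 1)^(3/2)/(cos(y) - 1)^(3/2)


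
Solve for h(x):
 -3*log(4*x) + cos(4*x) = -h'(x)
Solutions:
 h(x) = C1 + 3*x*log(x) - 3*x + 6*x*log(2) - sin(4*x)/4


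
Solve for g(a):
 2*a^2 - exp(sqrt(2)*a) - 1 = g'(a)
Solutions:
 g(a) = C1 + 2*a^3/3 - a - sqrt(2)*exp(sqrt(2)*a)/2


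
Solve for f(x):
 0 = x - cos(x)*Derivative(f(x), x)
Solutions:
 f(x) = C1 + Integral(x/cos(x), x)


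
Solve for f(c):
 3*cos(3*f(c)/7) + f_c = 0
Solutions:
 3*c - 7*log(sin(3*f(c)/7) - 1)/6 + 7*log(sin(3*f(c)/7) + 1)/6 = C1


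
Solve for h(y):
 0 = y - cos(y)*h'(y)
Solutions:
 h(y) = C1 + Integral(y/cos(y), y)


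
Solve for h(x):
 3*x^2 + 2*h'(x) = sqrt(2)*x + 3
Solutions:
 h(x) = C1 - x^3/2 + sqrt(2)*x^2/4 + 3*x/2


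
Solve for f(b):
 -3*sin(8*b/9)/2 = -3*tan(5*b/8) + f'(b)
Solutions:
 f(b) = C1 - 24*log(cos(5*b/8))/5 + 27*cos(8*b/9)/16


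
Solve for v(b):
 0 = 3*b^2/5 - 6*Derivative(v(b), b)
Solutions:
 v(b) = C1 + b^3/30


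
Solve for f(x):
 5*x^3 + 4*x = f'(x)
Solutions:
 f(x) = C1 + 5*x^4/4 + 2*x^2


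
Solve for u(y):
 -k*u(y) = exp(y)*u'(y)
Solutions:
 u(y) = C1*exp(k*exp(-y))


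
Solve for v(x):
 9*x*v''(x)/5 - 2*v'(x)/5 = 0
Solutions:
 v(x) = C1 + C2*x^(11/9)


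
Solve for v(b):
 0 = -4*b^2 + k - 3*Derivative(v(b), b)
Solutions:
 v(b) = C1 - 4*b^3/9 + b*k/3


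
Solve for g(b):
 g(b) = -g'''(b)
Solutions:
 g(b) = C3*exp(-b) + (C1*sin(sqrt(3)*b/2) + C2*cos(sqrt(3)*b/2))*exp(b/2)


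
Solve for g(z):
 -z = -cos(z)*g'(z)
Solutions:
 g(z) = C1 + Integral(z/cos(z), z)


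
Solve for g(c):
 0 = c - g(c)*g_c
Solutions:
 g(c) = -sqrt(C1 + c^2)
 g(c) = sqrt(C1 + c^2)


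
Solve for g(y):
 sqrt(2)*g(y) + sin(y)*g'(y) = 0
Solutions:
 g(y) = C1*(cos(y) + 1)^(sqrt(2)/2)/(cos(y) - 1)^(sqrt(2)/2)


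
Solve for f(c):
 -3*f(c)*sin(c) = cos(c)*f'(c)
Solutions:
 f(c) = C1*cos(c)^3


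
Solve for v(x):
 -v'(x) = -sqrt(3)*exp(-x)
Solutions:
 v(x) = C1 - sqrt(3)*exp(-x)


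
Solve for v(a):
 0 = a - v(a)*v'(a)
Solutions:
 v(a) = -sqrt(C1 + a^2)
 v(a) = sqrt(C1 + a^2)


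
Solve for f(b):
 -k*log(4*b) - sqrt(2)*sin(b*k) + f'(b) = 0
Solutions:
 f(b) = C1 + b*k*(log(b) - 1) + 2*b*k*log(2) + sqrt(2)*Piecewise((-cos(b*k)/k, Ne(k, 0)), (0, True))


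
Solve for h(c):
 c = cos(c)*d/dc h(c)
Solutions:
 h(c) = C1 + Integral(c/cos(c), c)


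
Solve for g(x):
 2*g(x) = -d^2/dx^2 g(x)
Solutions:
 g(x) = C1*sin(sqrt(2)*x) + C2*cos(sqrt(2)*x)


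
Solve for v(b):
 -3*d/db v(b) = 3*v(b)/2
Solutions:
 v(b) = C1*exp(-b/2)


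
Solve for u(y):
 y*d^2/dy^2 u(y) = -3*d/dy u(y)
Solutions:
 u(y) = C1 + C2/y^2


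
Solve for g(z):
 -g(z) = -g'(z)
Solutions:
 g(z) = C1*exp(z)


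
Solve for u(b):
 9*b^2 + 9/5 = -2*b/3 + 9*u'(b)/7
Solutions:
 u(b) = C1 + 7*b^3/3 + 7*b^2/27 + 7*b/5


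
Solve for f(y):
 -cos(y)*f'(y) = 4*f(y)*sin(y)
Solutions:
 f(y) = C1*cos(y)^4


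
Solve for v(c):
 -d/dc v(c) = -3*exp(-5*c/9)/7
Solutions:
 v(c) = C1 - 27*exp(-5*c/9)/35


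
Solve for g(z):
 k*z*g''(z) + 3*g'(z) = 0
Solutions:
 g(z) = C1 + z^(((re(k) - 3)*re(k) + im(k)^2)/(re(k)^2 + im(k)^2))*(C2*sin(3*log(z)*Abs(im(k))/(re(k)^2 + im(k)^2)) + C3*cos(3*log(z)*im(k)/(re(k)^2 + im(k)^2)))


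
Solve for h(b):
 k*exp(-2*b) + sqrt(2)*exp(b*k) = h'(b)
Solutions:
 h(b) = C1 - k*exp(-2*b)/2 + sqrt(2)*exp(b*k)/k


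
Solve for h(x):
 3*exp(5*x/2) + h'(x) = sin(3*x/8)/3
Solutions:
 h(x) = C1 - 6*exp(5*x/2)/5 - 8*cos(3*x/8)/9


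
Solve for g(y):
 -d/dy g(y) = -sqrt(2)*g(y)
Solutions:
 g(y) = C1*exp(sqrt(2)*y)


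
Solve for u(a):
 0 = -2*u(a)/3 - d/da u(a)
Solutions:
 u(a) = C1*exp(-2*a/3)


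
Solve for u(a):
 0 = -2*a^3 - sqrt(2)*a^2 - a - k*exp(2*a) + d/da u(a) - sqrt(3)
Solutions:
 u(a) = C1 + a^4/2 + sqrt(2)*a^3/3 + a^2/2 + sqrt(3)*a + k*exp(2*a)/2


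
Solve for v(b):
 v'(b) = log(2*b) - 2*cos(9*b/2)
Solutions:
 v(b) = C1 + b*log(b) - b + b*log(2) - 4*sin(9*b/2)/9


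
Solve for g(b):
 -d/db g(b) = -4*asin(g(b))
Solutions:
 Integral(1/asin(_y), (_y, g(b))) = C1 + 4*b


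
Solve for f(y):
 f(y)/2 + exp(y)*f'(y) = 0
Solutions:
 f(y) = C1*exp(exp(-y)/2)


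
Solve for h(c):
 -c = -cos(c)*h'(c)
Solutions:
 h(c) = C1 + Integral(c/cos(c), c)


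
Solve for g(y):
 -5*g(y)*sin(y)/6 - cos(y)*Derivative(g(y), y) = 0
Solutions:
 g(y) = C1*cos(y)^(5/6)


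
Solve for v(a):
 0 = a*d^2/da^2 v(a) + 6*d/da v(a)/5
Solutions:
 v(a) = C1 + C2/a^(1/5)


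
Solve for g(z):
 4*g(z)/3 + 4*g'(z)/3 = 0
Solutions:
 g(z) = C1*exp(-z)


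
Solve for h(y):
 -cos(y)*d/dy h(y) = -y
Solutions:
 h(y) = C1 + Integral(y/cos(y), y)


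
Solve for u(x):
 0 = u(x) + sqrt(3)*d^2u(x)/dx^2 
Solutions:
 u(x) = C1*sin(3^(3/4)*x/3) + C2*cos(3^(3/4)*x/3)


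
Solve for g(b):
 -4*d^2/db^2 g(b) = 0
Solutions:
 g(b) = C1 + C2*b


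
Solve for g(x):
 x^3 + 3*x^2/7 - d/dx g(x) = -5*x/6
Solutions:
 g(x) = C1 + x^4/4 + x^3/7 + 5*x^2/12


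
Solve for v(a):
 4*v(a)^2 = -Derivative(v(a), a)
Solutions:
 v(a) = 1/(C1 + 4*a)


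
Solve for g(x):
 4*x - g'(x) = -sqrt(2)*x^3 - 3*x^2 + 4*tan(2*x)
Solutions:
 g(x) = C1 + sqrt(2)*x^4/4 + x^3 + 2*x^2 + 2*log(cos(2*x))


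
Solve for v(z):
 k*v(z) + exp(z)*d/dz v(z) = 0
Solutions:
 v(z) = C1*exp(k*exp(-z))


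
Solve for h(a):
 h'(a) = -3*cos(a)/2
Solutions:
 h(a) = C1 - 3*sin(a)/2


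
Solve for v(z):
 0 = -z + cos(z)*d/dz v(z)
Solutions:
 v(z) = C1 + Integral(z/cos(z), z)


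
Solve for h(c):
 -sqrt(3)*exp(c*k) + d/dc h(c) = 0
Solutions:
 h(c) = C1 + sqrt(3)*exp(c*k)/k


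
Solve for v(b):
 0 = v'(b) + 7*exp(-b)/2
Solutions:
 v(b) = C1 + 7*exp(-b)/2


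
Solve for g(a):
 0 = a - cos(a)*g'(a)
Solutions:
 g(a) = C1 + Integral(a/cos(a), a)


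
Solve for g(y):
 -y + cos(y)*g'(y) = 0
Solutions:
 g(y) = C1 + Integral(y/cos(y), y)


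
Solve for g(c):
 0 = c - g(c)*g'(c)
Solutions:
 g(c) = -sqrt(C1 + c^2)
 g(c) = sqrt(C1 + c^2)


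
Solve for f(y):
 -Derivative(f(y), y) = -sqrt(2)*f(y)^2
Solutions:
 f(y) = -1/(C1 + sqrt(2)*y)


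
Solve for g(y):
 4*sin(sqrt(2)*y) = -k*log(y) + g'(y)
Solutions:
 g(y) = C1 + k*y*(log(y) - 1) - 2*sqrt(2)*cos(sqrt(2)*y)


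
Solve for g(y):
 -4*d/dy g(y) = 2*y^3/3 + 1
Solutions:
 g(y) = C1 - y^4/24 - y/4


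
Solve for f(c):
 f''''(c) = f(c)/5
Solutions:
 f(c) = C1*exp(-5^(3/4)*c/5) + C2*exp(5^(3/4)*c/5) + C3*sin(5^(3/4)*c/5) + C4*cos(5^(3/4)*c/5)


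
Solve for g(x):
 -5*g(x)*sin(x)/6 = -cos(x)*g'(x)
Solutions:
 g(x) = C1/cos(x)^(5/6)


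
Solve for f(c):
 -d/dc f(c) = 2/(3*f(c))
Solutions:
 f(c) = -sqrt(C1 - 12*c)/3
 f(c) = sqrt(C1 - 12*c)/3


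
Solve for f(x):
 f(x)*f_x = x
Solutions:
 f(x) = -sqrt(C1 + x^2)
 f(x) = sqrt(C1 + x^2)


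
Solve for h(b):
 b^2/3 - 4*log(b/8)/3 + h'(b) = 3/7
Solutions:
 h(b) = C1 - b^3/9 + 4*b*log(b)/3 - 4*b*log(2) - 19*b/21


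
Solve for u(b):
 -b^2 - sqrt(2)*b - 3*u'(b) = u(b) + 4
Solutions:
 u(b) = C1*exp(-b/3) - b^2 - sqrt(2)*b + 6*b - 22 + 3*sqrt(2)


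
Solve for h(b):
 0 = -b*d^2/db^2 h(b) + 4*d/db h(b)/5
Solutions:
 h(b) = C1 + C2*b^(9/5)


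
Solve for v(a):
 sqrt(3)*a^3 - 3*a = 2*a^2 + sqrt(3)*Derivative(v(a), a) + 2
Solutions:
 v(a) = C1 + a^4/4 - 2*sqrt(3)*a^3/9 - sqrt(3)*a^2/2 - 2*sqrt(3)*a/3


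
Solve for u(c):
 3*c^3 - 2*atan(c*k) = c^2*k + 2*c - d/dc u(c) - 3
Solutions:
 u(c) = C1 - 3*c^4/4 + c^3*k/3 + c^2 - 3*c + 2*Piecewise((c*atan(c*k) - log(c^2*k^2 + 1)/(2*k), Ne(k, 0)), (0, True))


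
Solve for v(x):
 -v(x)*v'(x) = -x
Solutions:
 v(x) = -sqrt(C1 + x^2)
 v(x) = sqrt(C1 + x^2)


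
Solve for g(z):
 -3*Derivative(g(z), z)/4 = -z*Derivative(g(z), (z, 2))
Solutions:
 g(z) = C1 + C2*z^(7/4)


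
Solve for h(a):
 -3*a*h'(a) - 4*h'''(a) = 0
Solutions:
 h(a) = C1 + Integral(C2*airyai(-6^(1/3)*a/2) + C3*airybi(-6^(1/3)*a/2), a)


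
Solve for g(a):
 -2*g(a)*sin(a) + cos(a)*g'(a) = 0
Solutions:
 g(a) = C1/cos(a)^2


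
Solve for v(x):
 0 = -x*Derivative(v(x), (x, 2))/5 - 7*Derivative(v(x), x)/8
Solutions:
 v(x) = C1 + C2/x^(27/8)


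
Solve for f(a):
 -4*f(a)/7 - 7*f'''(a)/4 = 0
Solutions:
 f(a) = C3*exp(-2*14^(1/3)*a/7) + (C1*sin(14^(1/3)*sqrt(3)*a/7) + C2*cos(14^(1/3)*sqrt(3)*a/7))*exp(14^(1/3)*a/7)


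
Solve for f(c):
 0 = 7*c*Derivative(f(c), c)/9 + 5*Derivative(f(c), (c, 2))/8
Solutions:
 f(c) = C1 + C2*erf(2*sqrt(35)*c/15)


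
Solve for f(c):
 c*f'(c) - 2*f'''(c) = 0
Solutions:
 f(c) = C1 + Integral(C2*airyai(2^(2/3)*c/2) + C3*airybi(2^(2/3)*c/2), c)


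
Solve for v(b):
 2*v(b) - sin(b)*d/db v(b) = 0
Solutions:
 v(b) = C1*(cos(b) - 1)/(cos(b) + 1)


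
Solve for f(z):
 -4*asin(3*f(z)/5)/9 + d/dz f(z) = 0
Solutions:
 Integral(1/asin(3*_y/5), (_y, f(z))) = C1 + 4*z/9


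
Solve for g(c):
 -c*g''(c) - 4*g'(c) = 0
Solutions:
 g(c) = C1 + C2/c^3


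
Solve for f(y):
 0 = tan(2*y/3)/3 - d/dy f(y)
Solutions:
 f(y) = C1 - log(cos(2*y/3))/2


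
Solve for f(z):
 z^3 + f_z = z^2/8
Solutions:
 f(z) = C1 - z^4/4 + z^3/24


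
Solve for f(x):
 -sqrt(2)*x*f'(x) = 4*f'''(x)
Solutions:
 f(x) = C1 + Integral(C2*airyai(-sqrt(2)*x/2) + C3*airybi(-sqrt(2)*x/2), x)


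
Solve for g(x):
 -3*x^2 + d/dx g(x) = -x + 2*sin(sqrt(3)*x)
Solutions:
 g(x) = C1 + x^3 - x^2/2 - 2*sqrt(3)*cos(sqrt(3)*x)/3


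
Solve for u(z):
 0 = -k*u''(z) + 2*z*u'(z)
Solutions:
 u(z) = C1 + C2*erf(z*sqrt(-1/k))/sqrt(-1/k)


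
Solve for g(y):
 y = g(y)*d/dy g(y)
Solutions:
 g(y) = -sqrt(C1 + y^2)
 g(y) = sqrt(C1 + y^2)


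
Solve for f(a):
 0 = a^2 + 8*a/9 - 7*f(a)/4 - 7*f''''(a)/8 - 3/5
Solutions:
 f(a) = 4*a^2/7 + 32*a/63 + (C1*sin(2^(3/4)*a/2) + C2*cos(2^(3/4)*a/2))*exp(-2^(3/4)*a/2) + (C3*sin(2^(3/4)*a/2) + C4*cos(2^(3/4)*a/2))*exp(2^(3/4)*a/2) - 12/35


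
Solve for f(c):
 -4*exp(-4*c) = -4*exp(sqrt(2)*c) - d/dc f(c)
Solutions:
 f(c) = C1 - 2*sqrt(2)*exp(sqrt(2)*c) - exp(-4*c)


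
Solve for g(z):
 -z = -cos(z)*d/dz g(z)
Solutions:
 g(z) = C1 + Integral(z/cos(z), z)


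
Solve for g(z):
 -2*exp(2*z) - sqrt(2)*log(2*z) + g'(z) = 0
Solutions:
 g(z) = C1 + sqrt(2)*z*log(z) + sqrt(2)*z*(-1 + log(2)) + exp(2*z)


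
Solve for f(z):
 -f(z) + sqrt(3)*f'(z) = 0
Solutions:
 f(z) = C1*exp(sqrt(3)*z/3)


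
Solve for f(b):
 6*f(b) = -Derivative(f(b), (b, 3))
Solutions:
 f(b) = C3*exp(-6^(1/3)*b) + (C1*sin(2^(1/3)*3^(5/6)*b/2) + C2*cos(2^(1/3)*3^(5/6)*b/2))*exp(6^(1/3)*b/2)


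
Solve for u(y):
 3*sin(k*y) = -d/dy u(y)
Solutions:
 u(y) = C1 + 3*cos(k*y)/k


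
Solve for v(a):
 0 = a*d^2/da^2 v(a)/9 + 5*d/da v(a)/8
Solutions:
 v(a) = C1 + C2/a^(37/8)


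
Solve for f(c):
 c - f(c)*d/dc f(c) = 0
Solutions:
 f(c) = -sqrt(C1 + c^2)
 f(c) = sqrt(C1 + c^2)


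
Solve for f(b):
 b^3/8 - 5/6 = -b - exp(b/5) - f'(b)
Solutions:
 f(b) = C1 - b^4/32 - b^2/2 + 5*b/6 - 5*exp(b/5)


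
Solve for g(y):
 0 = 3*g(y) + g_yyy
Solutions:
 g(y) = C3*exp(-3^(1/3)*y) + (C1*sin(3^(5/6)*y/2) + C2*cos(3^(5/6)*y/2))*exp(3^(1/3)*y/2)


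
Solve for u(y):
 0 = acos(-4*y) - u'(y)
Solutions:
 u(y) = C1 + y*acos(-4*y) + sqrt(1 - 16*y^2)/4


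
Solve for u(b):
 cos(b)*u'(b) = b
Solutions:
 u(b) = C1 + Integral(b/cos(b), b)


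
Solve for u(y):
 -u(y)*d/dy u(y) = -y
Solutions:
 u(y) = -sqrt(C1 + y^2)
 u(y) = sqrt(C1 + y^2)


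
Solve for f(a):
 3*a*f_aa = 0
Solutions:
 f(a) = C1 + C2*a


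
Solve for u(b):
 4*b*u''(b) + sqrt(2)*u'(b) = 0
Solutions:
 u(b) = C1 + C2*b^(1 - sqrt(2)/4)


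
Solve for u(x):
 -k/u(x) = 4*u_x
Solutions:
 u(x) = -sqrt(C1 - 2*k*x)/2
 u(x) = sqrt(C1 - 2*k*x)/2


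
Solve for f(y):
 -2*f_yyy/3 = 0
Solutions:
 f(y) = C1 + C2*y + C3*y^2


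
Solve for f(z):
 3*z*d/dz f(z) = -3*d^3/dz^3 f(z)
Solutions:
 f(z) = C1 + Integral(C2*airyai(-z) + C3*airybi(-z), z)


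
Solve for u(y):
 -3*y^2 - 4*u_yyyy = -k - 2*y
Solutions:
 u(y) = C1 + C2*y + C3*y^2 + C4*y^3 + k*y^4/96 - y^6/480 + y^5/240


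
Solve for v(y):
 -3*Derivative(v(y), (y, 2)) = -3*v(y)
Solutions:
 v(y) = C1*exp(-y) + C2*exp(y)


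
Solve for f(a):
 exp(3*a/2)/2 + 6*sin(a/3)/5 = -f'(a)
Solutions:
 f(a) = C1 - exp(3*a/2)/3 + 18*cos(a/3)/5


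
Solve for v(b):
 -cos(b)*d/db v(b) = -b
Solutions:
 v(b) = C1 + Integral(b/cos(b), b)


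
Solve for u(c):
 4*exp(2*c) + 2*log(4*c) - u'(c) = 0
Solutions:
 u(c) = C1 + 2*c*log(c) + 2*c*(-1 + 2*log(2)) + 2*exp(2*c)


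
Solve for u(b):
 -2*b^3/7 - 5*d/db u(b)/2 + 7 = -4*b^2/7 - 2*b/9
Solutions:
 u(b) = C1 - b^4/35 + 8*b^3/105 + 2*b^2/45 + 14*b/5


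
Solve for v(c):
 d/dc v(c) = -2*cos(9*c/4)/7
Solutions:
 v(c) = C1 - 8*sin(9*c/4)/63


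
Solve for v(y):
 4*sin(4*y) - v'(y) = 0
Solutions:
 v(y) = C1 - cos(4*y)


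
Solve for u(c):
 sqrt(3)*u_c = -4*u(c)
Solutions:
 u(c) = C1*exp(-4*sqrt(3)*c/3)


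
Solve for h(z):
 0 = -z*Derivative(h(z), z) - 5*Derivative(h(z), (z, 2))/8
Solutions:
 h(z) = C1 + C2*erf(2*sqrt(5)*z/5)


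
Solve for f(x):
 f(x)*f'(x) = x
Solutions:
 f(x) = -sqrt(C1 + x^2)
 f(x) = sqrt(C1 + x^2)


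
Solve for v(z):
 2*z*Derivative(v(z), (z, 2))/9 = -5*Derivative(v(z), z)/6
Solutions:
 v(z) = C1 + C2/z^(11/4)


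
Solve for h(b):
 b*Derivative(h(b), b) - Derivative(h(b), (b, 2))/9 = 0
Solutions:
 h(b) = C1 + C2*erfi(3*sqrt(2)*b/2)


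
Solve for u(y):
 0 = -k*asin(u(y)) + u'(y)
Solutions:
 Integral(1/asin(_y), (_y, u(y))) = C1 + k*y


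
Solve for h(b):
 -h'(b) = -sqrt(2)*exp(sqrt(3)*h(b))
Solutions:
 h(b) = sqrt(3)*(2*log(-1/(C1 + sqrt(2)*b)) - log(3))/6


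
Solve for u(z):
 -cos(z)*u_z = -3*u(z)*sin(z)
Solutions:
 u(z) = C1/cos(z)^3


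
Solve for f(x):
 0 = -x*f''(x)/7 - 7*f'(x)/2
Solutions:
 f(x) = C1 + C2/x^(47/2)


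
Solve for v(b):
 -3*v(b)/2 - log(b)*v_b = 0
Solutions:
 v(b) = C1*exp(-3*li(b)/2)


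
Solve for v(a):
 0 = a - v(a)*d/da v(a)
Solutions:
 v(a) = -sqrt(C1 + a^2)
 v(a) = sqrt(C1 + a^2)


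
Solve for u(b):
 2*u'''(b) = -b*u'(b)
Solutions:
 u(b) = C1 + Integral(C2*airyai(-2^(2/3)*b/2) + C3*airybi(-2^(2/3)*b/2), b)


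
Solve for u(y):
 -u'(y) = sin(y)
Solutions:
 u(y) = C1 + cos(y)


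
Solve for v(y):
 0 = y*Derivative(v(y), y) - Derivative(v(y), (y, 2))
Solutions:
 v(y) = C1 + C2*erfi(sqrt(2)*y/2)


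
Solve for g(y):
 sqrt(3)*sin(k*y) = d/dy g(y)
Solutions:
 g(y) = C1 - sqrt(3)*cos(k*y)/k


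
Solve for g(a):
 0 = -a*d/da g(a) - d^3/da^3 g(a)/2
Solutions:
 g(a) = C1 + Integral(C2*airyai(-2^(1/3)*a) + C3*airybi(-2^(1/3)*a), a)


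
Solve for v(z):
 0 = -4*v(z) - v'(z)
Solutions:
 v(z) = C1*exp(-4*z)


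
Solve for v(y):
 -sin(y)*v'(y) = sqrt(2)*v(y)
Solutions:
 v(y) = C1*(cos(y) + 1)^(sqrt(2)/2)/(cos(y) - 1)^(sqrt(2)/2)


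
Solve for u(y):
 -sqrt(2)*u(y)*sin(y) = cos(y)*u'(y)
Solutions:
 u(y) = C1*cos(y)^(sqrt(2))


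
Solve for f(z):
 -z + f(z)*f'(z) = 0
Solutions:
 f(z) = -sqrt(C1 + z^2)
 f(z) = sqrt(C1 + z^2)


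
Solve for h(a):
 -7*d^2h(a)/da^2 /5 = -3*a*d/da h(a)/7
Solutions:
 h(a) = C1 + C2*erfi(sqrt(30)*a/14)


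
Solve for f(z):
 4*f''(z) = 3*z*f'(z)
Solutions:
 f(z) = C1 + C2*erfi(sqrt(6)*z/4)


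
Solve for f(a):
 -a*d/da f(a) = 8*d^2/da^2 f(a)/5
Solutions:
 f(a) = C1 + C2*erf(sqrt(5)*a/4)


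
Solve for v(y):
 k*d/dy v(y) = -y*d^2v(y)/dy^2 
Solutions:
 v(y) = C1 + y^(1 - re(k))*(C2*sin(log(y)*Abs(im(k))) + C3*cos(log(y)*im(k)))


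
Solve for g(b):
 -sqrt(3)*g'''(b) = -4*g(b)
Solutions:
 g(b) = C3*exp(2^(2/3)*3^(5/6)*b/3) + (C1*sin(2^(2/3)*3^(1/3)*b/2) + C2*cos(2^(2/3)*3^(1/3)*b/2))*exp(-2^(2/3)*3^(5/6)*b/6)


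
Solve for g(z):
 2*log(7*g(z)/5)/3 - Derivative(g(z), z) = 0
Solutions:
 3*Integral(1/(-log(_y) - log(7) + log(5)), (_y, g(z)))/2 = C1 - z


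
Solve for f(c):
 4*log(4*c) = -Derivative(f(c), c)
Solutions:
 f(c) = C1 - 4*c*log(c) - c*log(256) + 4*c


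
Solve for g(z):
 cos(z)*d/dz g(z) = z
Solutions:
 g(z) = C1 + Integral(z/cos(z), z)


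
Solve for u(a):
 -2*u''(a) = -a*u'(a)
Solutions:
 u(a) = C1 + C2*erfi(a/2)


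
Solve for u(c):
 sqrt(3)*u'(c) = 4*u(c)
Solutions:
 u(c) = C1*exp(4*sqrt(3)*c/3)


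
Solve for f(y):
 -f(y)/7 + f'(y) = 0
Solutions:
 f(y) = C1*exp(y/7)


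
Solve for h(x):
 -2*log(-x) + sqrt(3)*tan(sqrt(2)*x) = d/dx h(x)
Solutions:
 h(x) = C1 - 2*x*log(-x) + 2*x - sqrt(6)*log(cos(sqrt(2)*x))/2


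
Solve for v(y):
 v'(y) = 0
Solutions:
 v(y) = C1


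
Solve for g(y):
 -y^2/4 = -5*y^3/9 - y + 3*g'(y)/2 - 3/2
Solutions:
 g(y) = C1 + 5*y^4/54 - y^3/18 + y^2/3 + y


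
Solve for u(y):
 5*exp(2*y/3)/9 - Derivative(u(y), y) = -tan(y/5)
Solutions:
 u(y) = C1 + 5*exp(2*y/3)/6 - 5*log(cos(y/5))


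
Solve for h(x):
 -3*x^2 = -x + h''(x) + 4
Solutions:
 h(x) = C1 + C2*x - x^4/4 + x^3/6 - 2*x^2


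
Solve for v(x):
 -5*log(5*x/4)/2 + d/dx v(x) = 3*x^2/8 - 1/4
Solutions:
 v(x) = C1 + x^3/8 + 5*x*log(x)/2 - 5*x*log(2) - 11*x/4 + 5*x*log(5)/2


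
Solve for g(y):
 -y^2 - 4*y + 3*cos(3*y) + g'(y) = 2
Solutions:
 g(y) = C1 + y^3/3 + 2*y^2 + 2*y - sin(3*y)


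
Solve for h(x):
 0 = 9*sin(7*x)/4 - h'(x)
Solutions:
 h(x) = C1 - 9*cos(7*x)/28


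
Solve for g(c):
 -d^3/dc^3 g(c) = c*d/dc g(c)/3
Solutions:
 g(c) = C1 + Integral(C2*airyai(-3^(2/3)*c/3) + C3*airybi(-3^(2/3)*c/3), c)


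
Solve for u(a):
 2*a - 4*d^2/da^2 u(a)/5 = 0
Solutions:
 u(a) = C1 + C2*a + 5*a^3/12


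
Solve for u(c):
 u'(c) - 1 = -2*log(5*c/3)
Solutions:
 u(c) = C1 - 2*c*log(c) + c*log(9/25) + 3*c


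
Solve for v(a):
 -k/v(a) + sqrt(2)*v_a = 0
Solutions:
 v(a) = -sqrt(C1 + sqrt(2)*a*k)
 v(a) = sqrt(C1 + sqrt(2)*a*k)


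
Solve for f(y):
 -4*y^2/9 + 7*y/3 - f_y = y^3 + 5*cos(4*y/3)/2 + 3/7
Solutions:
 f(y) = C1 - y^4/4 - 4*y^3/27 + 7*y^2/6 - 3*y/7 - 15*sin(4*y/3)/8


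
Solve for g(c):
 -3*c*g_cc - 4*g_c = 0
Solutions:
 g(c) = C1 + C2/c^(1/3)


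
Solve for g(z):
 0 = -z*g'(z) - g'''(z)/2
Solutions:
 g(z) = C1 + Integral(C2*airyai(-2^(1/3)*z) + C3*airybi(-2^(1/3)*z), z)


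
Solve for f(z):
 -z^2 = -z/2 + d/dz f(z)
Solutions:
 f(z) = C1 - z^3/3 + z^2/4


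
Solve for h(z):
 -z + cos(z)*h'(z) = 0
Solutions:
 h(z) = C1 + Integral(z/cos(z), z)


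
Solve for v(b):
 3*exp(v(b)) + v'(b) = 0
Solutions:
 v(b) = log(1/(C1 + 3*b))


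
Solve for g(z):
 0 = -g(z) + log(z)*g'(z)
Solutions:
 g(z) = C1*exp(li(z))


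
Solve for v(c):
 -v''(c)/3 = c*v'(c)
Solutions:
 v(c) = C1 + C2*erf(sqrt(6)*c/2)


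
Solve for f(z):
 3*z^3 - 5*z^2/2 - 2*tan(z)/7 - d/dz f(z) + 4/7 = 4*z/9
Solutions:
 f(z) = C1 + 3*z^4/4 - 5*z^3/6 - 2*z^2/9 + 4*z/7 + 2*log(cos(z))/7


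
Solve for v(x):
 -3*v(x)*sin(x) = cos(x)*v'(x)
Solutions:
 v(x) = C1*cos(x)^3


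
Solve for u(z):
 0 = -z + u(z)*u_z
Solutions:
 u(z) = -sqrt(C1 + z^2)
 u(z) = sqrt(C1 + z^2)


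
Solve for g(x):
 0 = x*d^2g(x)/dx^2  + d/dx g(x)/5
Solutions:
 g(x) = C1 + C2*x^(4/5)


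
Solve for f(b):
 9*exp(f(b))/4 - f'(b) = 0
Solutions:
 f(b) = log(-1/(C1 + 9*b)) + 2*log(2)


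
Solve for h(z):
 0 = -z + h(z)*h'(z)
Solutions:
 h(z) = -sqrt(C1 + z^2)
 h(z) = sqrt(C1 + z^2)


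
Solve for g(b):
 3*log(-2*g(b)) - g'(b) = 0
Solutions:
 -Integral(1/(log(-_y) + log(2)), (_y, g(b)))/3 = C1 - b


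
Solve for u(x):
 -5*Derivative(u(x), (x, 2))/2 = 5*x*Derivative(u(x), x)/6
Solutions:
 u(x) = C1 + C2*erf(sqrt(6)*x/6)


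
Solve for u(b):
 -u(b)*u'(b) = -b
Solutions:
 u(b) = -sqrt(C1 + b^2)
 u(b) = sqrt(C1 + b^2)


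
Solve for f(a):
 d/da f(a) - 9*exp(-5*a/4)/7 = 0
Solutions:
 f(a) = C1 - 36*exp(-5*a/4)/35


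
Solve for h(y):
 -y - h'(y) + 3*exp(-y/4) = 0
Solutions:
 h(y) = C1 - y^2/2 - 12*exp(-y/4)


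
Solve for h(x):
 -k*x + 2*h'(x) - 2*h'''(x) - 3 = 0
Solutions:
 h(x) = C1 + C2*exp(-x) + C3*exp(x) + k*x^2/4 + 3*x/2


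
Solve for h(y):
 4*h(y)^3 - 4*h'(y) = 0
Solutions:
 h(y) = -sqrt(2)*sqrt(-1/(C1 + y))/2
 h(y) = sqrt(2)*sqrt(-1/(C1 + y))/2


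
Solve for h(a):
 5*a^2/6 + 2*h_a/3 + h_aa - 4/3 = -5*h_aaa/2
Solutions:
 h(a) = C1 - 5*a^3/12 + 15*a^2/8 + 23*a/4 + (C2*sin(sqrt(51)*a/15) + C3*cos(sqrt(51)*a/15))*exp(-a/5)


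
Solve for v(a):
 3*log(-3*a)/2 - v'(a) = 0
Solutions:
 v(a) = C1 + 3*a*log(-a)/2 + 3*a*(-1 + log(3))/2


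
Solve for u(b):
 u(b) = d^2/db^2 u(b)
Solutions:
 u(b) = C1*exp(-b) + C2*exp(b)


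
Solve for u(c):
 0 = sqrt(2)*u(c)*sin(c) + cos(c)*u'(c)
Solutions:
 u(c) = C1*cos(c)^(sqrt(2))


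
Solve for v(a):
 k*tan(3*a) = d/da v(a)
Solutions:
 v(a) = C1 - k*log(cos(3*a))/3


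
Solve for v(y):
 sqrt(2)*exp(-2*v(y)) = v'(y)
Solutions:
 v(y) = log(-sqrt(C1 + 2*sqrt(2)*y))
 v(y) = log(C1 + 2*sqrt(2)*y)/2


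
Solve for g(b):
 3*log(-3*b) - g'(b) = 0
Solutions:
 g(b) = C1 + 3*b*log(-b) + 3*b*(-1 + log(3))


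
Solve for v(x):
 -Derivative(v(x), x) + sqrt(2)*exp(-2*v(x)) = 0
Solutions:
 v(x) = log(-sqrt(C1 + 2*sqrt(2)*x))
 v(x) = log(C1 + 2*sqrt(2)*x)/2


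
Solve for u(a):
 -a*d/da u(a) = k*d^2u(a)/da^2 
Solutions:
 u(a) = C1 + C2*sqrt(k)*erf(sqrt(2)*a*sqrt(1/k)/2)


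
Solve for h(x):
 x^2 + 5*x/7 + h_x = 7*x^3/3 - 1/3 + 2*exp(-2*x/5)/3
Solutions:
 h(x) = C1 + 7*x^4/12 - x^3/3 - 5*x^2/14 - x/3 - 5*exp(-2*x/5)/3


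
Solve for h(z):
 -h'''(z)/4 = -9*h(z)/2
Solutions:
 h(z) = C3*exp(18^(1/3)*z) + (C1*sin(3*2^(1/3)*3^(1/6)*z/2) + C2*cos(3*2^(1/3)*3^(1/6)*z/2))*exp(-18^(1/3)*z/2)


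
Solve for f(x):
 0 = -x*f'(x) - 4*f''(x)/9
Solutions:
 f(x) = C1 + C2*erf(3*sqrt(2)*x/4)


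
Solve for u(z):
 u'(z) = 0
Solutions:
 u(z) = C1


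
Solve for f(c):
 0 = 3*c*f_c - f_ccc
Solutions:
 f(c) = C1 + Integral(C2*airyai(3^(1/3)*c) + C3*airybi(3^(1/3)*c), c)


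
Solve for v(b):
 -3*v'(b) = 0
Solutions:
 v(b) = C1


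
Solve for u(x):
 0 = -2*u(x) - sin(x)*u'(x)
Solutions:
 u(x) = C1*(cos(x) + 1)/(cos(x) - 1)


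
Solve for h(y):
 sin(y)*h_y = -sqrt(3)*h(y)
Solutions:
 h(y) = C1*(cos(y) + 1)^(sqrt(3)/2)/(cos(y) - 1)^(sqrt(3)/2)


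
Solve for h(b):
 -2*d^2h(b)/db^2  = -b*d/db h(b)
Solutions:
 h(b) = C1 + C2*erfi(b/2)


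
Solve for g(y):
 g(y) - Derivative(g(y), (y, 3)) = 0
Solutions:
 g(y) = C3*exp(y) + (C1*sin(sqrt(3)*y/2) + C2*cos(sqrt(3)*y/2))*exp(-y/2)


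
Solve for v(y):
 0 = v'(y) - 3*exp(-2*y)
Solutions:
 v(y) = C1 - 3*exp(-2*y)/2


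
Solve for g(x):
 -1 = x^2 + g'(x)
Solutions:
 g(x) = C1 - x^3/3 - x


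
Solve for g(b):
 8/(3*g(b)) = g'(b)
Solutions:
 g(b) = -sqrt(C1 + 48*b)/3
 g(b) = sqrt(C1 + 48*b)/3


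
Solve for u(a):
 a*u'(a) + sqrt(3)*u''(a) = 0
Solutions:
 u(a) = C1 + C2*erf(sqrt(2)*3^(3/4)*a/6)


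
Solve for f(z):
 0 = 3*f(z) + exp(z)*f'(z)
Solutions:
 f(z) = C1*exp(3*exp(-z))


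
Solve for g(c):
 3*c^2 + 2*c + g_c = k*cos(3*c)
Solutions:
 g(c) = C1 - c^3 - c^2 + k*sin(3*c)/3


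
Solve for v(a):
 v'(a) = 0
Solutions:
 v(a) = C1


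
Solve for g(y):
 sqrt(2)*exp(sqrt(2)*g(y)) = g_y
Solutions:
 g(y) = sqrt(2)*(2*log(-1/(C1 + sqrt(2)*y)) - log(2))/4


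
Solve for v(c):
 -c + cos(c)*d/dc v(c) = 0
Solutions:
 v(c) = C1 + Integral(c/cos(c), c)


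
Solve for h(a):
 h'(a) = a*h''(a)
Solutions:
 h(a) = C1 + C2*a^2


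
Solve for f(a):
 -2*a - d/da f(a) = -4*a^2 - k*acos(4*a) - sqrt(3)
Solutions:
 f(a) = C1 + 4*a^3/3 - a^2 + sqrt(3)*a + k*(a*acos(4*a) - sqrt(1 - 16*a^2)/4)


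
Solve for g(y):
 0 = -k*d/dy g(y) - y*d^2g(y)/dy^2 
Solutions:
 g(y) = C1 + y^(1 - re(k))*(C2*sin(log(y)*Abs(im(k))) + C3*cos(log(y)*im(k)))


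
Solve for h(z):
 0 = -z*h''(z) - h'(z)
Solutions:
 h(z) = C1 + C2*log(z)


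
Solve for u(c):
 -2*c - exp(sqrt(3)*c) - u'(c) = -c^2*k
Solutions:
 u(c) = C1 + c^3*k/3 - c^2 - sqrt(3)*exp(sqrt(3)*c)/3


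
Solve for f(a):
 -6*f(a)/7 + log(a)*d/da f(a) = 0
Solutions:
 f(a) = C1*exp(6*li(a)/7)


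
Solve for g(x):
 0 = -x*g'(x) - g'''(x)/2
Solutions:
 g(x) = C1 + Integral(C2*airyai(-2^(1/3)*x) + C3*airybi(-2^(1/3)*x), x)


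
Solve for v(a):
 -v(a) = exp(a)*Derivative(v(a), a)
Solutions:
 v(a) = C1*exp(exp(-a))


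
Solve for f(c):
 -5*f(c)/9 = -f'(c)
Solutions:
 f(c) = C1*exp(5*c/9)


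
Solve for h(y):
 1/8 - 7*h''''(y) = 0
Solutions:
 h(y) = C1 + C2*y + C3*y^2 + C4*y^3 + y^4/1344


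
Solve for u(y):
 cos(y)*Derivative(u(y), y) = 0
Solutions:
 u(y) = C1


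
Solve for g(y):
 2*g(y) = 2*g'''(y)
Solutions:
 g(y) = C3*exp(y) + (C1*sin(sqrt(3)*y/2) + C2*cos(sqrt(3)*y/2))*exp(-y/2)


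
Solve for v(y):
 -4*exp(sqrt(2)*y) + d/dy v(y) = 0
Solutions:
 v(y) = C1 + 2*sqrt(2)*exp(sqrt(2)*y)


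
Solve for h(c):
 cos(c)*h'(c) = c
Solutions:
 h(c) = C1 + Integral(c/cos(c), c)


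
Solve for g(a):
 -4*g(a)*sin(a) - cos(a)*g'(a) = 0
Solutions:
 g(a) = C1*cos(a)^4


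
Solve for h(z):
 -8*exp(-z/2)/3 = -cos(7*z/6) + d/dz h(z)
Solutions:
 h(z) = C1 + 6*sin(7*z/6)/7 + 16*exp(-z/2)/3


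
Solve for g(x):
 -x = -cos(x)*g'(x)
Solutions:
 g(x) = C1 + Integral(x/cos(x), x)


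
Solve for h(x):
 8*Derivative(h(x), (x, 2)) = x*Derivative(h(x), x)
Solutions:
 h(x) = C1 + C2*erfi(x/4)


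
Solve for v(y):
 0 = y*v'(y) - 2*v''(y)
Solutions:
 v(y) = C1 + C2*erfi(y/2)


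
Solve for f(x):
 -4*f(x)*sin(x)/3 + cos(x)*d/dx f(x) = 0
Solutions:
 f(x) = C1/cos(x)^(4/3)


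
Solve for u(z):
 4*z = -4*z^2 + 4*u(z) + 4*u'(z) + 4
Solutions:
 u(z) = C1*exp(-z) + z^2 - z


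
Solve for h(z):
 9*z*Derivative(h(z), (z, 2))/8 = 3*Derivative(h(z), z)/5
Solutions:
 h(z) = C1 + C2*z^(23/15)


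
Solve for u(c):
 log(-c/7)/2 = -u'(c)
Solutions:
 u(c) = C1 - c*log(-c)/2 + c*(1 + log(7))/2


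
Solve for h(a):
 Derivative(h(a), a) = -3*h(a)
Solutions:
 h(a) = C1*exp(-3*a)


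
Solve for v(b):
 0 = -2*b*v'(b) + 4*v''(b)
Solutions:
 v(b) = C1 + C2*erfi(b/2)


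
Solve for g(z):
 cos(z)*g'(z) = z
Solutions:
 g(z) = C1 + Integral(z/cos(z), z)


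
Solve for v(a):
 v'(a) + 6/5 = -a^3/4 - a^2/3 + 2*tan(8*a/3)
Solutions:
 v(a) = C1 - a^4/16 - a^3/9 - 6*a/5 - 3*log(cos(8*a/3))/4


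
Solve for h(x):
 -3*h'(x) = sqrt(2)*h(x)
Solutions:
 h(x) = C1*exp(-sqrt(2)*x/3)


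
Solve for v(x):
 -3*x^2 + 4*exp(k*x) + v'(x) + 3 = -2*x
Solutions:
 v(x) = C1 + x^3 - x^2 - 3*x - 4*exp(k*x)/k


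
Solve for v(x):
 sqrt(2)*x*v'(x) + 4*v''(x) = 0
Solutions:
 v(x) = C1 + C2*erf(2^(3/4)*x/4)


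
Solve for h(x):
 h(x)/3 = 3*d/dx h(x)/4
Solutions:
 h(x) = C1*exp(4*x/9)


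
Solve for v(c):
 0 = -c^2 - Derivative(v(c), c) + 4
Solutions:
 v(c) = C1 - c^3/3 + 4*c


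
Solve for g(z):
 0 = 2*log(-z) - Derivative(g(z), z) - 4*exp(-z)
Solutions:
 g(z) = C1 + 2*z*log(-z) - 2*z + 4*exp(-z)


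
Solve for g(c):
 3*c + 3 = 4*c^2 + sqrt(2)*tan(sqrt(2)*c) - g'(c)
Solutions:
 g(c) = C1 + 4*c^3/3 - 3*c^2/2 - 3*c - log(cos(sqrt(2)*c))


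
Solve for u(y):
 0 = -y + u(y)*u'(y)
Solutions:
 u(y) = -sqrt(C1 + y^2)
 u(y) = sqrt(C1 + y^2)


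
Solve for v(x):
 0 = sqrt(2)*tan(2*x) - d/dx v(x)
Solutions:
 v(x) = C1 - sqrt(2)*log(cos(2*x))/2


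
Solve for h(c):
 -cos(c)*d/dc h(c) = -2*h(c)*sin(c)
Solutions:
 h(c) = C1/cos(c)^2


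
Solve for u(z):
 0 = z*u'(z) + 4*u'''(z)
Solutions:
 u(z) = C1 + Integral(C2*airyai(-2^(1/3)*z/2) + C3*airybi(-2^(1/3)*z/2), z)


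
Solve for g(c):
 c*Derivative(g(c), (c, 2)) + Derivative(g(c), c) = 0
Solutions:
 g(c) = C1 + C2*log(c)


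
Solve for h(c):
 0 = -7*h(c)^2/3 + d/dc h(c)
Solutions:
 h(c) = -3/(C1 + 7*c)


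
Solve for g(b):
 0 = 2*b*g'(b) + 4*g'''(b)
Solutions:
 g(b) = C1 + Integral(C2*airyai(-2^(2/3)*b/2) + C3*airybi(-2^(2/3)*b/2), b)


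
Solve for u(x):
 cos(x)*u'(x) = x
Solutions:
 u(x) = C1 + Integral(x/cos(x), x)


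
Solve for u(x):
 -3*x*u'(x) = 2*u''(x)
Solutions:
 u(x) = C1 + C2*erf(sqrt(3)*x/2)


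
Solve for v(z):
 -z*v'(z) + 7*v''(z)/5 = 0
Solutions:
 v(z) = C1 + C2*erfi(sqrt(70)*z/14)


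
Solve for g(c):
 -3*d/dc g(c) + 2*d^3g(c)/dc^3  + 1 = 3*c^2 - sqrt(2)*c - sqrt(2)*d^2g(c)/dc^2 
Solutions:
 g(c) = C1 + C2*exp(c*(-sqrt(2) + sqrt(26))/4) + C3*exp(-c*(sqrt(2) + sqrt(26))/4) - c^3/3 - sqrt(2)*c^2/6 - 11*c/9


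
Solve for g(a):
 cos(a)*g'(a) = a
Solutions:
 g(a) = C1 + Integral(a/cos(a), a)


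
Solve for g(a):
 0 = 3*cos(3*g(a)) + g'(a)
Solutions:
 g(a) = -asin((C1 + exp(18*a))/(C1 - exp(18*a)))/3 + pi/3
 g(a) = asin((C1 + exp(18*a))/(C1 - exp(18*a)))/3


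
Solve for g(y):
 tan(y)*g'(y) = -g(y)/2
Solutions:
 g(y) = C1/sqrt(sin(y))


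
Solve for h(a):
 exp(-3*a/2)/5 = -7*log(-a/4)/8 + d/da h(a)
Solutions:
 h(a) = C1 + 7*a*log(-a)/8 + 7*a*(-2*log(2) - 1)/8 - 2*exp(-3*a/2)/15


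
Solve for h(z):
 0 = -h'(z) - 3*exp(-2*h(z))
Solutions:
 h(z) = log(-sqrt(C1 - 6*z))
 h(z) = log(C1 - 6*z)/2


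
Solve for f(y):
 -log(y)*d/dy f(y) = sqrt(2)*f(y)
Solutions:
 f(y) = C1*exp(-sqrt(2)*li(y))


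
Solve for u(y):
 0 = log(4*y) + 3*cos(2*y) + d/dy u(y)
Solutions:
 u(y) = C1 - y*log(y) - 2*y*log(2) + y - 3*sin(2*y)/2


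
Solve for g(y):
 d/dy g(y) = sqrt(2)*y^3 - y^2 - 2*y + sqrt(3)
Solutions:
 g(y) = C1 + sqrt(2)*y^4/4 - y^3/3 - y^2 + sqrt(3)*y


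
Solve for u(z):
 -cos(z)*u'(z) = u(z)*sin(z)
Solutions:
 u(z) = C1*cos(z)


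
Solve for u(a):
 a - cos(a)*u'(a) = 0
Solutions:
 u(a) = C1 + Integral(a/cos(a), a)


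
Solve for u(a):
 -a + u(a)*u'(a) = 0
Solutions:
 u(a) = -sqrt(C1 + a^2)
 u(a) = sqrt(C1 + a^2)


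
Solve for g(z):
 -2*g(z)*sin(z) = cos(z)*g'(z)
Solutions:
 g(z) = C1*cos(z)^2


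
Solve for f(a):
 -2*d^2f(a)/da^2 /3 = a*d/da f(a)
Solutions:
 f(a) = C1 + C2*erf(sqrt(3)*a/2)


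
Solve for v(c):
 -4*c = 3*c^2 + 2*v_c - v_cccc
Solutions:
 v(c) = C1 + C4*exp(2^(1/3)*c) - c^3/2 - c^2 + (C2*sin(2^(1/3)*sqrt(3)*c/2) + C3*cos(2^(1/3)*sqrt(3)*c/2))*exp(-2^(1/3)*c/2)


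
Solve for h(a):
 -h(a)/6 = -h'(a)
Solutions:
 h(a) = C1*exp(a/6)


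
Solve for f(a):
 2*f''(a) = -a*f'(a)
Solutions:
 f(a) = C1 + C2*erf(a/2)


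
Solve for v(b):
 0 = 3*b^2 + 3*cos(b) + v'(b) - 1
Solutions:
 v(b) = C1 - b^3 + b - 3*sin(b)


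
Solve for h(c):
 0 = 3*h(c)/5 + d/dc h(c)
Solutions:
 h(c) = C1*exp(-3*c/5)


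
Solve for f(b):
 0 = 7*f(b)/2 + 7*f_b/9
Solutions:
 f(b) = C1*exp(-9*b/2)


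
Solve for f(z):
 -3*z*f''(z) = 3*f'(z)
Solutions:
 f(z) = C1 + C2*log(z)


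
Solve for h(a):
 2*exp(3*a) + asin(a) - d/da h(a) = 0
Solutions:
 h(a) = C1 + a*asin(a) + sqrt(1 - a^2) + 2*exp(3*a)/3


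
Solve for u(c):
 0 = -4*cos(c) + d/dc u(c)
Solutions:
 u(c) = C1 + 4*sin(c)


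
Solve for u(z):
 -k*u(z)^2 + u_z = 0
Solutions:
 u(z) = -1/(C1 + k*z)


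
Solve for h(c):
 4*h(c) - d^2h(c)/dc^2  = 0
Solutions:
 h(c) = C1*exp(-2*c) + C2*exp(2*c)


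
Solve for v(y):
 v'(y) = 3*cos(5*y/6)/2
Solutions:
 v(y) = C1 + 9*sin(5*y/6)/5


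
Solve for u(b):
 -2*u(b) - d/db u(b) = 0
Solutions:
 u(b) = C1*exp(-2*b)


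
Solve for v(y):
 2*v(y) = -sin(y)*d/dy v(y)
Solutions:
 v(y) = C1*(cos(y) + 1)/(cos(y) - 1)


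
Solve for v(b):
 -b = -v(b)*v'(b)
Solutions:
 v(b) = -sqrt(C1 + b^2)
 v(b) = sqrt(C1 + b^2)


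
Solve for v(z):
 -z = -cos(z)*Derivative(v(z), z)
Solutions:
 v(z) = C1 + Integral(z/cos(z), z)


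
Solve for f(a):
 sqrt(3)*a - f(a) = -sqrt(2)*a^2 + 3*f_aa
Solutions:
 f(a) = C1*sin(sqrt(3)*a/3) + C2*cos(sqrt(3)*a/3) + sqrt(2)*a^2 + sqrt(3)*a - 6*sqrt(2)


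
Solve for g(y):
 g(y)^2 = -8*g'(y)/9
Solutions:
 g(y) = 8/(C1 + 9*y)


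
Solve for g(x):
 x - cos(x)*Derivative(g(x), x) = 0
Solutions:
 g(x) = C1 + Integral(x/cos(x), x)


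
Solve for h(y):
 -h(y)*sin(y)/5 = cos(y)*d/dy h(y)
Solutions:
 h(y) = C1*cos(y)^(1/5)


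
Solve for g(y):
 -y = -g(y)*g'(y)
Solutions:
 g(y) = -sqrt(C1 + y^2)
 g(y) = sqrt(C1 + y^2)


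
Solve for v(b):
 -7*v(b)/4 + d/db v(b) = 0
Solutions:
 v(b) = C1*exp(7*b/4)


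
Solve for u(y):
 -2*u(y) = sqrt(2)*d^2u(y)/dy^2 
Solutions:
 u(y) = C1*sin(2^(1/4)*y) + C2*cos(2^(1/4)*y)


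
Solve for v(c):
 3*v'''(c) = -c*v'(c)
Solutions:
 v(c) = C1 + Integral(C2*airyai(-3^(2/3)*c/3) + C3*airybi(-3^(2/3)*c/3), c)


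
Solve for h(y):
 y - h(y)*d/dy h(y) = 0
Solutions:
 h(y) = -sqrt(C1 + y^2)
 h(y) = sqrt(C1 + y^2)


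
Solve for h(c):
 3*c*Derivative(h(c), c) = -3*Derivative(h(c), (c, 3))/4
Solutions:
 h(c) = C1 + Integral(C2*airyai(-2^(2/3)*c) + C3*airybi(-2^(2/3)*c), c)


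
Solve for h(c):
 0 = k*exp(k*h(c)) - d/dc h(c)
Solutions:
 h(c) = Piecewise((log(-1/(C1*k + c*k^2))/k, Ne(k, 0)), (nan, True))
 h(c) = Piecewise((C1 + c*k, Eq(k, 0)), (nan, True))


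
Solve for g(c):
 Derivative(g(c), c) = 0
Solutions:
 g(c) = C1


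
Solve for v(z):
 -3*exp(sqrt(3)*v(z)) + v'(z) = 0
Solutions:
 v(z) = sqrt(3)*(2*log(-1/(C1 + 3*z)) - log(3))/6


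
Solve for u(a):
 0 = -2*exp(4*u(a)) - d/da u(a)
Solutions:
 u(a) = log(-I*(1/(C1 + 8*a))^(1/4))
 u(a) = log(I*(1/(C1 + 8*a))^(1/4))
 u(a) = log(-(1/(C1 + 8*a))^(1/4))
 u(a) = log(1/(C1 + 8*a))/4
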